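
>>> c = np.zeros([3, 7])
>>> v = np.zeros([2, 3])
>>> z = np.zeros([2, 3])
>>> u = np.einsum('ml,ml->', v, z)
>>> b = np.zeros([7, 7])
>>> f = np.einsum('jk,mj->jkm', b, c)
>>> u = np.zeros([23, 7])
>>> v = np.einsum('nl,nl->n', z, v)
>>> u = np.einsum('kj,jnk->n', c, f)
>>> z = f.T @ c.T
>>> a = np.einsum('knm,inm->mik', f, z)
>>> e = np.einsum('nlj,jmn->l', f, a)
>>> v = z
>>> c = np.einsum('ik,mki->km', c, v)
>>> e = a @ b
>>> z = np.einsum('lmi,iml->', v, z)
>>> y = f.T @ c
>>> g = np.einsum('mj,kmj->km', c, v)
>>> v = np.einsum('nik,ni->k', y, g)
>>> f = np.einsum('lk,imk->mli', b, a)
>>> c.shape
(7, 3)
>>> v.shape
(3,)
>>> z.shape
()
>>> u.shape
(7,)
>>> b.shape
(7, 7)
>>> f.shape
(3, 7, 3)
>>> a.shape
(3, 3, 7)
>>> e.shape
(3, 3, 7)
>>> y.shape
(3, 7, 3)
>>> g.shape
(3, 7)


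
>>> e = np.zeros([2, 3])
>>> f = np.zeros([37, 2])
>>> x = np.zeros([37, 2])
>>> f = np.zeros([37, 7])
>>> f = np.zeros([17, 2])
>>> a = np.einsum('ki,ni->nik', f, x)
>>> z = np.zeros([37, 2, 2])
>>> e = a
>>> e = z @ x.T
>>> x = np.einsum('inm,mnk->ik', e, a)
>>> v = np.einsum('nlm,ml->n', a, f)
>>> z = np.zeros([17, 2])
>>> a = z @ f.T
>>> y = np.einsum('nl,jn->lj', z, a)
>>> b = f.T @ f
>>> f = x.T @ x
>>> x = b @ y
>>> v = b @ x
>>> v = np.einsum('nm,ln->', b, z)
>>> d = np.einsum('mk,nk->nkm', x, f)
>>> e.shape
(37, 2, 37)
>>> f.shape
(17, 17)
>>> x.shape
(2, 17)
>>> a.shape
(17, 17)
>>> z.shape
(17, 2)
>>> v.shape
()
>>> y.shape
(2, 17)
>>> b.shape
(2, 2)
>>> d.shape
(17, 17, 2)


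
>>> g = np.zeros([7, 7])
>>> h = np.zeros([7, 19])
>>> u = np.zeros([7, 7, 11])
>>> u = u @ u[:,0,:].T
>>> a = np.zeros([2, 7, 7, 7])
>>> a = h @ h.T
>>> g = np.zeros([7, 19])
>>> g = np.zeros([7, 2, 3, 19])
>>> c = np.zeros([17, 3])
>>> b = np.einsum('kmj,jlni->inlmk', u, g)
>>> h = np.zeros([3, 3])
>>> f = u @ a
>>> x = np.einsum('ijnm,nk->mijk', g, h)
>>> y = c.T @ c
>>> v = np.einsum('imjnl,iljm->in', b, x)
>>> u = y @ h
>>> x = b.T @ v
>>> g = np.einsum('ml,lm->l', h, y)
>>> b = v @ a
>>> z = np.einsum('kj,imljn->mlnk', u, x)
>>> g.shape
(3,)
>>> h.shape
(3, 3)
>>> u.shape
(3, 3)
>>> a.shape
(7, 7)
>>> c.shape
(17, 3)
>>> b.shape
(19, 7)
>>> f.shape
(7, 7, 7)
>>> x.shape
(7, 7, 2, 3, 7)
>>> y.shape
(3, 3)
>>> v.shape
(19, 7)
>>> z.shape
(7, 2, 7, 3)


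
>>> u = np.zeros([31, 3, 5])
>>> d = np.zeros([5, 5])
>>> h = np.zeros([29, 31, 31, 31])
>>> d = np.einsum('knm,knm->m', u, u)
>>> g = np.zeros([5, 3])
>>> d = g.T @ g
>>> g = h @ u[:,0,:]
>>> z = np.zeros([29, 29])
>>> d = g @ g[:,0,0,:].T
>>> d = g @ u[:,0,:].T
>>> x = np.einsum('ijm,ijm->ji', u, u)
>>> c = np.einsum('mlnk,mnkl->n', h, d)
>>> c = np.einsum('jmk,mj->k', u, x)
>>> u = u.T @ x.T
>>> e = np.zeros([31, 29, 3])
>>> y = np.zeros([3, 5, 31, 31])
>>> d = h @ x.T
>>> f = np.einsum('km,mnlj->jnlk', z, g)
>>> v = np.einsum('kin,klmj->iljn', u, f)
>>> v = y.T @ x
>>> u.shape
(5, 3, 3)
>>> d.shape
(29, 31, 31, 3)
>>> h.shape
(29, 31, 31, 31)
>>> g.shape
(29, 31, 31, 5)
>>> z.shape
(29, 29)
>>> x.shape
(3, 31)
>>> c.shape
(5,)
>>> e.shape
(31, 29, 3)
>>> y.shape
(3, 5, 31, 31)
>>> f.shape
(5, 31, 31, 29)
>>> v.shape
(31, 31, 5, 31)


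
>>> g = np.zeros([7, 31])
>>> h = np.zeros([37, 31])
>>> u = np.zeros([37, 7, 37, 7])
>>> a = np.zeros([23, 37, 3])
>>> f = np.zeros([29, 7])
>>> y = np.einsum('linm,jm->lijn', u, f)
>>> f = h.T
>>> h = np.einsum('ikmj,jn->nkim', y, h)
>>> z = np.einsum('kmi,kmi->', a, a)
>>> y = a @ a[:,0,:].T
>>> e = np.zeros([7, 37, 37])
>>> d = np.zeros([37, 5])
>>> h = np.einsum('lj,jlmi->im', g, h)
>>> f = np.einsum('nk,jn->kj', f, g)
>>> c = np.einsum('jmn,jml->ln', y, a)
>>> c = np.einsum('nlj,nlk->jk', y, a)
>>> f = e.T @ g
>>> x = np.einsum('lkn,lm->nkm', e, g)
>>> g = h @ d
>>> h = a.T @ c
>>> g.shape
(29, 5)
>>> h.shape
(3, 37, 3)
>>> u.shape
(37, 7, 37, 7)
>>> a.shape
(23, 37, 3)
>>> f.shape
(37, 37, 31)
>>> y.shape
(23, 37, 23)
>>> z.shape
()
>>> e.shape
(7, 37, 37)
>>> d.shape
(37, 5)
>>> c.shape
(23, 3)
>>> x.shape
(37, 37, 31)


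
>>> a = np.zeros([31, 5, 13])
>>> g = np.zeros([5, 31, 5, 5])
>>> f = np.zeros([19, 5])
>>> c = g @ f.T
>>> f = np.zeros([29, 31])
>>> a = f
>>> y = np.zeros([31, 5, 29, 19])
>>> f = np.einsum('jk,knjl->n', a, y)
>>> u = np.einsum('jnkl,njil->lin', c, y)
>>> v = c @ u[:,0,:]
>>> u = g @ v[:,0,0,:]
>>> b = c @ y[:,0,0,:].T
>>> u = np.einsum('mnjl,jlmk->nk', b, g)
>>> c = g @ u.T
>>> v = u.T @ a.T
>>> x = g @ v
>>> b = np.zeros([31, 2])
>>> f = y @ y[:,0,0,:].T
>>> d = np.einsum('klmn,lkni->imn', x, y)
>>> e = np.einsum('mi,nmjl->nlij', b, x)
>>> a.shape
(29, 31)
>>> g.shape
(5, 31, 5, 5)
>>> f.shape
(31, 5, 29, 31)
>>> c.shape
(5, 31, 5, 31)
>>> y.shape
(31, 5, 29, 19)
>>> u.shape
(31, 5)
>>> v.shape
(5, 29)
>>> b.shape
(31, 2)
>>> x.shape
(5, 31, 5, 29)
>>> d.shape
(19, 5, 29)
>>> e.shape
(5, 29, 2, 5)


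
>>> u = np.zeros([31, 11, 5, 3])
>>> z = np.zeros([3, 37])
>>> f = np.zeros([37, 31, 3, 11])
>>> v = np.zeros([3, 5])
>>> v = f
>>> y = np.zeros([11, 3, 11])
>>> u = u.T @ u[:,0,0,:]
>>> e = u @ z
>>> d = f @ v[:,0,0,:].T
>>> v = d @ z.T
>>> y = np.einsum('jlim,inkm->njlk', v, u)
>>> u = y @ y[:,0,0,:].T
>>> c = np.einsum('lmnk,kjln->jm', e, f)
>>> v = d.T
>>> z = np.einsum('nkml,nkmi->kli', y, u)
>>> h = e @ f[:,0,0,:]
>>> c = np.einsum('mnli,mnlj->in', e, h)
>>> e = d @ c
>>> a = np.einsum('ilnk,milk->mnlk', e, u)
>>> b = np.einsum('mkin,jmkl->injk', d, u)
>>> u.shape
(5, 37, 31, 5)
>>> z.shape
(37, 11, 5)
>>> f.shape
(37, 31, 3, 11)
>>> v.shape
(37, 3, 31, 37)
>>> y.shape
(5, 37, 31, 11)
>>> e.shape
(37, 31, 3, 5)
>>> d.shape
(37, 31, 3, 37)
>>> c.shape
(37, 5)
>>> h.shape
(3, 5, 11, 11)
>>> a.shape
(5, 3, 31, 5)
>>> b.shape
(3, 37, 5, 31)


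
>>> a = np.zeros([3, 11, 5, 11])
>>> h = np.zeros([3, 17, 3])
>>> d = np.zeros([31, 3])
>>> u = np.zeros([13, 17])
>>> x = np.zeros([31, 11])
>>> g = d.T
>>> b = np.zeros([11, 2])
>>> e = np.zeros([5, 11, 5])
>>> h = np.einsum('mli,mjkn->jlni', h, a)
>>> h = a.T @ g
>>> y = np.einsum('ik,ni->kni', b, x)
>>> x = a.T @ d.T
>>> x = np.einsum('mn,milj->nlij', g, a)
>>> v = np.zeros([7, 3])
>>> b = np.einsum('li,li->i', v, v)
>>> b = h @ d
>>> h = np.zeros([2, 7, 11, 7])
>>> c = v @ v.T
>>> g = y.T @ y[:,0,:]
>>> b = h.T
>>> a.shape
(3, 11, 5, 11)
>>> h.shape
(2, 7, 11, 7)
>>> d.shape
(31, 3)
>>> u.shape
(13, 17)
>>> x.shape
(31, 5, 11, 11)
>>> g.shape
(11, 31, 11)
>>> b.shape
(7, 11, 7, 2)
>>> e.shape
(5, 11, 5)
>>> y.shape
(2, 31, 11)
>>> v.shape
(7, 3)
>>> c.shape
(7, 7)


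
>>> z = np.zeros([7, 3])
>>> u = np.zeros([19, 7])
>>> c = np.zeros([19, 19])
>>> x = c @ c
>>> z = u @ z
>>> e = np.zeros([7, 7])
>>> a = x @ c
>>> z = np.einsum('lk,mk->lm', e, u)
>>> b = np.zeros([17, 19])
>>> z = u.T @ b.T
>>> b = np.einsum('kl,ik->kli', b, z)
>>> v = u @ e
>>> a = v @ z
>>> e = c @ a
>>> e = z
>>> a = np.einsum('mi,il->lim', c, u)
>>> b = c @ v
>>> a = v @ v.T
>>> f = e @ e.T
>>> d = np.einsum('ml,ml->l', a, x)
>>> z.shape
(7, 17)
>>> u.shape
(19, 7)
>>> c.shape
(19, 19)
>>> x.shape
(19, 19)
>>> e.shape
(7, 17)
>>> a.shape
(19, 19)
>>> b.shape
(19, 7)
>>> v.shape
(19, 7)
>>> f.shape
(7, 7)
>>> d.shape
(19,)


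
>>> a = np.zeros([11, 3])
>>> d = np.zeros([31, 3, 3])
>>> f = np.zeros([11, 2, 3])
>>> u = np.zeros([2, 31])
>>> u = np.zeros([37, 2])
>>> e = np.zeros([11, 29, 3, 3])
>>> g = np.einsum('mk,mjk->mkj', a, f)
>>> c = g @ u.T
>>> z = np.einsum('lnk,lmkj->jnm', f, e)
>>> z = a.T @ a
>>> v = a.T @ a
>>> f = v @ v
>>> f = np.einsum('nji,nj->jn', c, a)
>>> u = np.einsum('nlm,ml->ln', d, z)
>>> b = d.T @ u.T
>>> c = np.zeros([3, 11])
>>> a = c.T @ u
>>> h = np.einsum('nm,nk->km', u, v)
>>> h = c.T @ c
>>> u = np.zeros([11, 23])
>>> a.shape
(11, 31)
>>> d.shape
(31, 3, 3)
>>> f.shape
(3, 11)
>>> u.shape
(11, 23)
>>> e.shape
(11, 29, 3, 3)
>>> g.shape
(11, 3, 2)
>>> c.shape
(3, 11)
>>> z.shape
(3, 3)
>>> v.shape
(3, 3)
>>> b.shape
(3, 3, 3)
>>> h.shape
(11, 11)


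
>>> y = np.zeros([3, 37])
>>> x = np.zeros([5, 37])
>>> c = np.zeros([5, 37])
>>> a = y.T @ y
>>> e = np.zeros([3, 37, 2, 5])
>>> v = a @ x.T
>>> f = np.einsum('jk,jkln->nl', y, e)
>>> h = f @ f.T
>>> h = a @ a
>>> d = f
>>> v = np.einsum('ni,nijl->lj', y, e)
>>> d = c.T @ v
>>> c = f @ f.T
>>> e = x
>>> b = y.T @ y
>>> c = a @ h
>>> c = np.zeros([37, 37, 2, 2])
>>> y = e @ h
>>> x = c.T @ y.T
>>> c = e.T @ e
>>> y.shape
(5, 37)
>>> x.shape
(2, 2, 37, 5)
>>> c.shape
(37, 37)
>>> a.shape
(37, 37)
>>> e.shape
(5, 37)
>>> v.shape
(5, 2)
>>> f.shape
(5, 2)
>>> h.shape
(37, 37)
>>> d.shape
(37, 2)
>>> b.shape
(37, 37)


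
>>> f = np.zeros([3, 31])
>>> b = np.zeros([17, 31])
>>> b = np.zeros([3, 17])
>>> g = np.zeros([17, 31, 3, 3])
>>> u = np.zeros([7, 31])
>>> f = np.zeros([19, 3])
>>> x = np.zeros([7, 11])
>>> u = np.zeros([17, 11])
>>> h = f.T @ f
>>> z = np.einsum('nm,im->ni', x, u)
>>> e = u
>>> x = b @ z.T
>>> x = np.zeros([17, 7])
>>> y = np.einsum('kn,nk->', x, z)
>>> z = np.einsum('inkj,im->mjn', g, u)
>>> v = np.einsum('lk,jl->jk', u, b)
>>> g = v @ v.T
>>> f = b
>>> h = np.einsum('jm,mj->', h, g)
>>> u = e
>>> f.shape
(3, 17)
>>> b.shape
(3, 17)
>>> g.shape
(3, 3)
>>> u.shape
(17, 11)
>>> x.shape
(17, 7)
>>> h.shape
()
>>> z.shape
(11, 3, 31)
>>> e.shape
(17, 11)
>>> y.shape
()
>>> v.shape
(3, 11)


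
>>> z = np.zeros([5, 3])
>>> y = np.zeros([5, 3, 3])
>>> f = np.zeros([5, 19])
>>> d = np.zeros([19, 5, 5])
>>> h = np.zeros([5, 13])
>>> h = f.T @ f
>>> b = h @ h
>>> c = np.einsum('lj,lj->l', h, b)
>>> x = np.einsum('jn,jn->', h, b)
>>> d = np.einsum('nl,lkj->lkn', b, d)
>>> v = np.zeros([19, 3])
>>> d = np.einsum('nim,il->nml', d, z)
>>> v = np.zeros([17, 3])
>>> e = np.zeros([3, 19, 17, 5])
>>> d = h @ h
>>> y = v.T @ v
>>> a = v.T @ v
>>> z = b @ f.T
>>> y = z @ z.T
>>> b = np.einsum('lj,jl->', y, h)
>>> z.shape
(19, 5)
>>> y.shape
(19, 19)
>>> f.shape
(5, 19)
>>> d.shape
(19, 19)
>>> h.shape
(19, 19)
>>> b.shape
()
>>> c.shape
(19,)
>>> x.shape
()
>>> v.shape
(17, 3)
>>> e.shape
(3, 19, 17, 5)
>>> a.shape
(3, 3)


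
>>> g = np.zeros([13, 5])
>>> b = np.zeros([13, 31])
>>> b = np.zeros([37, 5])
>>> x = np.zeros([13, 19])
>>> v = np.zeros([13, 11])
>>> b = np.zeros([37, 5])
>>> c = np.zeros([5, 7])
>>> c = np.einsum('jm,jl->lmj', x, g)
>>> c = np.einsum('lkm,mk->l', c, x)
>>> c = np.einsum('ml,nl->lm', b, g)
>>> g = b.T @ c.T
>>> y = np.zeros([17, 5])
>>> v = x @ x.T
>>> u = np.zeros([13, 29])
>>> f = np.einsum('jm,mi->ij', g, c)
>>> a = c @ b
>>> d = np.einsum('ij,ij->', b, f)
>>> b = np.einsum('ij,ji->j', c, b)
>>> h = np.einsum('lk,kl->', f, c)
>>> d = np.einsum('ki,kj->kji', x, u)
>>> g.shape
(5, 5)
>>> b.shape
(37,)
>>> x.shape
(13, 19)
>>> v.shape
(13, 13)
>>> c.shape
(5, 37)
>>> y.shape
(17, 5)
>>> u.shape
(13, 29)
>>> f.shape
(37, 5)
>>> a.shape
(5, 5)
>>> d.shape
(13, 29, 19)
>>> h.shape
()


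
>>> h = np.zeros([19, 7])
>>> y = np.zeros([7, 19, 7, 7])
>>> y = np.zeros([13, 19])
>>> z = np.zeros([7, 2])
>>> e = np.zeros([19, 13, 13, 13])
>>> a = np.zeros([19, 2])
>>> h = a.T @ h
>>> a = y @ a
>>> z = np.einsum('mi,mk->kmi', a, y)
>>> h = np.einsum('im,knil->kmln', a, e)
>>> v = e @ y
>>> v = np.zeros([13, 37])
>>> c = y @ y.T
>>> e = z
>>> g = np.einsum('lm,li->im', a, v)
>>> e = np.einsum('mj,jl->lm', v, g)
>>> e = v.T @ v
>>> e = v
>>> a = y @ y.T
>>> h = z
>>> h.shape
(19, 13, 2)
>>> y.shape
(13, 19)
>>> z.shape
(19, 13, 2)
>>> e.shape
(13, 37)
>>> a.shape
(13, 13)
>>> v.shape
(13, 37)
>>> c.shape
(13, 13)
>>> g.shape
(37, 2)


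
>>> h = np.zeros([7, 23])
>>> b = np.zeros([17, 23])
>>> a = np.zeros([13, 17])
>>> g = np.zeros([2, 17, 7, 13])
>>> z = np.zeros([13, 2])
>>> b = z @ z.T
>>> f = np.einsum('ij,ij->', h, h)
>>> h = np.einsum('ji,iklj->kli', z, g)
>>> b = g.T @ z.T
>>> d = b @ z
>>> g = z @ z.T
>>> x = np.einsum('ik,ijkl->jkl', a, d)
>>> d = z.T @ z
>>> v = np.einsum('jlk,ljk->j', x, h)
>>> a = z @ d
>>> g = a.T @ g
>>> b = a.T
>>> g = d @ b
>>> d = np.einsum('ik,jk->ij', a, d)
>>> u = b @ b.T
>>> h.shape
(17, 7, 2)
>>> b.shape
(2, 13)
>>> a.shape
(13, 2)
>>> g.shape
(2, 13)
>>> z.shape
(13, 2)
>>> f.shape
()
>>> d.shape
(13, 2)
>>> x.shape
(7, 17, 2)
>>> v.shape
(7,)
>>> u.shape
(2, 2)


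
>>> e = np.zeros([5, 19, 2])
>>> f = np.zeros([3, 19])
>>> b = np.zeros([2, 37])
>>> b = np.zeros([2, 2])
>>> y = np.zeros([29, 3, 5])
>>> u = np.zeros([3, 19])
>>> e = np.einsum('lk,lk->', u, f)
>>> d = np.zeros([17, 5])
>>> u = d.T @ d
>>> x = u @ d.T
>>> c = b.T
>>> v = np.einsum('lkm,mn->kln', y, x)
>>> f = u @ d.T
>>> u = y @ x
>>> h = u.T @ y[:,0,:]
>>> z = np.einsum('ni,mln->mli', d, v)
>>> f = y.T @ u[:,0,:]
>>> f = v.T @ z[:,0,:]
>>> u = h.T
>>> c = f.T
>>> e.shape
()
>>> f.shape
(17, 29, 5)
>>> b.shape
(2, 2)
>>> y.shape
(29, 3, 5)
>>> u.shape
(5, 3, 17)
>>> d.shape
(17, 5)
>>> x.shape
(5, 17)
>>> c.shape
(5, 29, 17)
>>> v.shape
(3, 29, 17)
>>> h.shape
(17, 3, 5)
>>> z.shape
(3, 29, 5)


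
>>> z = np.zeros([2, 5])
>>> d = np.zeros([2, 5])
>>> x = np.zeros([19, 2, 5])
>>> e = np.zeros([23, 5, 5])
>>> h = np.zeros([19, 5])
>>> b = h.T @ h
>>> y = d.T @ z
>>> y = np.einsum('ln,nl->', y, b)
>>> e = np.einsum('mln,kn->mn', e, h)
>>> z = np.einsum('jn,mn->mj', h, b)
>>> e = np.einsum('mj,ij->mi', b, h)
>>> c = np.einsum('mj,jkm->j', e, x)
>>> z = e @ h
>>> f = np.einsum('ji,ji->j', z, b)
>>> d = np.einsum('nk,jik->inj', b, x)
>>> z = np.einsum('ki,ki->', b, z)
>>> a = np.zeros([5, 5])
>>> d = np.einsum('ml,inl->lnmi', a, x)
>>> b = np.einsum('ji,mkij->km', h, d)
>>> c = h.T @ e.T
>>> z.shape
()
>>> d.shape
(5, 2, 5, 19)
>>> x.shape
(19, 2, 5)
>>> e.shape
(5, 19)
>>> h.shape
(19, 5)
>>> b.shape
(2, 5)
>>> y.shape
()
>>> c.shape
(5, 5)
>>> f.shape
(5,)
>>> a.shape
(5, 5)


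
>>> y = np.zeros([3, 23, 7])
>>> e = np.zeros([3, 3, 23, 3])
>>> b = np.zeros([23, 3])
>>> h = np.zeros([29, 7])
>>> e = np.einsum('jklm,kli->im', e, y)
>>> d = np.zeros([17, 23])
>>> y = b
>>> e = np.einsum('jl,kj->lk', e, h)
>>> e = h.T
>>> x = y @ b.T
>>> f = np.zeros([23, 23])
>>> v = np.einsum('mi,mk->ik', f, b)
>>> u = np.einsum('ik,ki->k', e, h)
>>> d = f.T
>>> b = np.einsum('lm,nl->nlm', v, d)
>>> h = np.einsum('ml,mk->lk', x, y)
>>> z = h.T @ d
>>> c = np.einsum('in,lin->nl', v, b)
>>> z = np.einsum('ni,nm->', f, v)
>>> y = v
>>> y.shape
(23, 3)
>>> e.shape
(7, 29)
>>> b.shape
(23, 23, 3)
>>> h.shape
(23, 3)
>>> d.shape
(23, 23)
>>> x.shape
(23, 23)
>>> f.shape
(23, 23)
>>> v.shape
(23, 3)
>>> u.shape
(29,)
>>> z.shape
()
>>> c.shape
(3, 23)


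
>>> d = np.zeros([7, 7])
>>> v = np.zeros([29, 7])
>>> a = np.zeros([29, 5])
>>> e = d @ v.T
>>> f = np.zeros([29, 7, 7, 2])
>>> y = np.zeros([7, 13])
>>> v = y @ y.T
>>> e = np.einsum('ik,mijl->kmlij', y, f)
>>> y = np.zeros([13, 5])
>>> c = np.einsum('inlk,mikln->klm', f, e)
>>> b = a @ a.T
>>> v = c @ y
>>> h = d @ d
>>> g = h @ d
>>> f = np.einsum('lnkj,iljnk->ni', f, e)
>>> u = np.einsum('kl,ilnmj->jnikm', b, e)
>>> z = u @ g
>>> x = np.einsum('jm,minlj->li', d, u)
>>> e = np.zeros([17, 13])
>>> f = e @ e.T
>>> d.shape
(7, 7)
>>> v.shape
(2, 7, 5)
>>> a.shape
(29, 5)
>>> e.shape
(17, 13)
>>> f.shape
(17, 17)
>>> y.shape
(13, 5)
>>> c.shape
(2, 7, 13)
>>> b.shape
(29, 29)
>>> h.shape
(7, 7)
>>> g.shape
(7, 7)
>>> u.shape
(7, 2, 13, 29, 7)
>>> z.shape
(7, 2, 13, 29, 7)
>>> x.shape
(29, 2)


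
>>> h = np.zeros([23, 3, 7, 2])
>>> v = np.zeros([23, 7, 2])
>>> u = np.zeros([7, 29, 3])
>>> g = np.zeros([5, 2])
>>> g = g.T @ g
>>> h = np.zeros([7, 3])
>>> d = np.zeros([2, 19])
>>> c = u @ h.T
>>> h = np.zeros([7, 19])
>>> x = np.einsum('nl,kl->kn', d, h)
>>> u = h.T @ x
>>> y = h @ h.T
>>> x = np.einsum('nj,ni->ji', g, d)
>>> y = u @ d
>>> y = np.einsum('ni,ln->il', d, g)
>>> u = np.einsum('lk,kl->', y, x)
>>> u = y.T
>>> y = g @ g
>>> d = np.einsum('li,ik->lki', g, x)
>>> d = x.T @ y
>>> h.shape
(7, 19)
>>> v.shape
(23, 7, 2)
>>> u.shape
(2, 19)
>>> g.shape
(2, 2)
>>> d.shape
(19, 2)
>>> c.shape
(7, 29, 7)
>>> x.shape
(2, 19)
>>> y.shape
(2, 2)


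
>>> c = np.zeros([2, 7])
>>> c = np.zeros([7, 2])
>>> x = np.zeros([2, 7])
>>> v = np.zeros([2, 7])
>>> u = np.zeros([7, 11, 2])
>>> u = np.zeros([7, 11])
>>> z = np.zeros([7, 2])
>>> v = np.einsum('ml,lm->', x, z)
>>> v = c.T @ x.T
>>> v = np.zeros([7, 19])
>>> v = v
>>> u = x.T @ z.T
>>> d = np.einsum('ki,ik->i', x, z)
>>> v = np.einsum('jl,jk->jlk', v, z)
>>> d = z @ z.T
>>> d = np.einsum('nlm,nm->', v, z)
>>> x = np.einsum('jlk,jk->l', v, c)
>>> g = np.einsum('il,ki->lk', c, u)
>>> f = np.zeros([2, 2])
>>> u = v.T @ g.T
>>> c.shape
(7, 2)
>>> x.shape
(19,)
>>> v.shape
(7, 19, 2)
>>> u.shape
(2, 19, 2)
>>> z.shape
(7, 2)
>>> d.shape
()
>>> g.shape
(2, 7)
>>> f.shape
(2, 2)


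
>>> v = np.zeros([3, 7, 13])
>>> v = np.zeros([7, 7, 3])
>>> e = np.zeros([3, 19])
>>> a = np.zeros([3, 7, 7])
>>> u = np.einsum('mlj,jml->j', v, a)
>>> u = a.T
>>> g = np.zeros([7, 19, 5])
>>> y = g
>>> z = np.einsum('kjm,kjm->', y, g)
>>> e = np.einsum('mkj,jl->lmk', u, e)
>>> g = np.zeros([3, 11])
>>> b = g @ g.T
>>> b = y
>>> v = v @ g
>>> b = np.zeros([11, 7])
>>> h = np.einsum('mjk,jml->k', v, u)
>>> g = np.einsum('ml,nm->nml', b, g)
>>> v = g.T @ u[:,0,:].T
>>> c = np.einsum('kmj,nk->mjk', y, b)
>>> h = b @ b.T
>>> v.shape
(7, 11, 7)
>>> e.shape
(19, 7, 7)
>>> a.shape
(3, 7, 7)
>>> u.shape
(7, 7, 3)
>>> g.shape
(3, 11, 7)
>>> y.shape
(7, 19, 5)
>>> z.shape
()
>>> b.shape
(11, 7)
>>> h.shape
(11, 11)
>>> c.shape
(19, 5, 7)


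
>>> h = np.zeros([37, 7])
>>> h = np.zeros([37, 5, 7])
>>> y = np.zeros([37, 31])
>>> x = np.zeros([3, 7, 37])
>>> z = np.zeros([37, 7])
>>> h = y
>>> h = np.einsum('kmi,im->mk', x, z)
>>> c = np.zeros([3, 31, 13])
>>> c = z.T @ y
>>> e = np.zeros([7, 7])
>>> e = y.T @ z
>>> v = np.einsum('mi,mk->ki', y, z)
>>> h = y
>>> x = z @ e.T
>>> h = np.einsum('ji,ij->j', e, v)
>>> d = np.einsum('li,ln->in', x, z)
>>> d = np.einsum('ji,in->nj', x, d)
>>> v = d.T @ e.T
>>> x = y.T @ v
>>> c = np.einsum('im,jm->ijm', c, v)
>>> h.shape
(31,)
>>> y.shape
(37, 31)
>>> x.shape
(31, 31)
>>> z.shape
(37, 7)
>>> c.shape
(7, 37, 31)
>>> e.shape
(31, 7)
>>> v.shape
(37, 31)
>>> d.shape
(7, 37)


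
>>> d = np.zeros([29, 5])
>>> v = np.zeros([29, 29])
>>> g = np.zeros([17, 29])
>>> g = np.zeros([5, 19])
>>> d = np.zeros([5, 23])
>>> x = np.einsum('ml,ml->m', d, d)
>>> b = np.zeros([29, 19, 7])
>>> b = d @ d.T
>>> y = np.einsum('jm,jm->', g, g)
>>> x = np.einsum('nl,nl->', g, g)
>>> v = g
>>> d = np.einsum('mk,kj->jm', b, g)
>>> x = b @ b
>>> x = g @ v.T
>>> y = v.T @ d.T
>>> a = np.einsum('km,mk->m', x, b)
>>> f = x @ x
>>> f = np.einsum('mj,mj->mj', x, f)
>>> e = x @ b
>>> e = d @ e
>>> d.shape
(19, 5)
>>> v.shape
(5, 19)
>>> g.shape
(5, 19)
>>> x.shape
(5, 5)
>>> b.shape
(5, 5)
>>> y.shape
(19, 19)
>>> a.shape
(5,)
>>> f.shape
(5, 5)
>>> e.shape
(19, 5)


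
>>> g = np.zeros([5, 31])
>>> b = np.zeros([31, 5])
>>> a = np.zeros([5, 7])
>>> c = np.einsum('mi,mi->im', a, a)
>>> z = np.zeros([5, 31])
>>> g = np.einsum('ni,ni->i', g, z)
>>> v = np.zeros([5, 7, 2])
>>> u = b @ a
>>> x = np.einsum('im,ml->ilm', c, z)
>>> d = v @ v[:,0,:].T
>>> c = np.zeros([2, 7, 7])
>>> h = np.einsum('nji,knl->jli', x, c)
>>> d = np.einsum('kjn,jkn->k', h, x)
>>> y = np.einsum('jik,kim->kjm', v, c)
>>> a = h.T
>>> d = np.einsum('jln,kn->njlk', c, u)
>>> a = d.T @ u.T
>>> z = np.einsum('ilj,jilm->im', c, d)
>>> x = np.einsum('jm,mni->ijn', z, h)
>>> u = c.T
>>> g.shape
(31,)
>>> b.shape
(31, 5)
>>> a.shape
(31, 7, 2, 31)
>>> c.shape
(2, 7, 7)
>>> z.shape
(2, 31)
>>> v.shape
(5, 7, 2)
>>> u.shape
(7, 7, 2)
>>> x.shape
(5, 2, 7)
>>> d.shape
(7, 2, 7, 31)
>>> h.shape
(31, 7, 5)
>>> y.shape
(2, 5, 7)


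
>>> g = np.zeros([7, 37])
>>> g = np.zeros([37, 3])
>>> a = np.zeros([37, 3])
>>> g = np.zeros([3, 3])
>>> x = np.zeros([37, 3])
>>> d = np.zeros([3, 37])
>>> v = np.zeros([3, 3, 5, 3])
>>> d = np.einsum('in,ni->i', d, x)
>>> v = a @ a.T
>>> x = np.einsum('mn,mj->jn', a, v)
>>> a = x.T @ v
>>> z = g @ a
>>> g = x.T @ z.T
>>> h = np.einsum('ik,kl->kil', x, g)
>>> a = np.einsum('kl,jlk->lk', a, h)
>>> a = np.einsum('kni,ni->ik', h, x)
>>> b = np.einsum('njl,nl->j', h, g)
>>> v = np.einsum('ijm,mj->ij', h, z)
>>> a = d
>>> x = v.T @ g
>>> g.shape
(3, 3)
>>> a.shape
(3,)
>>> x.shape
(37, 3)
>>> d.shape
(3,)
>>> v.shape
(3, 37)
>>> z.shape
(3, 37)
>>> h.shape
(3, 37, 3)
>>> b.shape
(37,)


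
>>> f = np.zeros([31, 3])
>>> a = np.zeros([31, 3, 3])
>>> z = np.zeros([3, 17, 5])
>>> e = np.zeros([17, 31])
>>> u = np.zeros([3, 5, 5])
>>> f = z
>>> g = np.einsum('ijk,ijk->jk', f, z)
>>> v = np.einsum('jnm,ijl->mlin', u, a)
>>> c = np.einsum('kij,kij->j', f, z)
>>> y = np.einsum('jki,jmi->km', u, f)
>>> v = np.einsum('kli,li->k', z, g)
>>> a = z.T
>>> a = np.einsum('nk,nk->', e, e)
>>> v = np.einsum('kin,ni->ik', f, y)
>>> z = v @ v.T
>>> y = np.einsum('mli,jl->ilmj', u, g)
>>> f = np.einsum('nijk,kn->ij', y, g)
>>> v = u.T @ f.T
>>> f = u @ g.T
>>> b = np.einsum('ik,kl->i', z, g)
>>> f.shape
(3, 5, 17)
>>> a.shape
()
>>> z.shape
(17, 17)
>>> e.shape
(17, 31)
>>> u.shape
(3, 5, 5)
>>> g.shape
(17, 5)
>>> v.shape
(5, 5, 5)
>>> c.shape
(5,)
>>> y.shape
(5, 5, 3, 17)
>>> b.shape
(17,)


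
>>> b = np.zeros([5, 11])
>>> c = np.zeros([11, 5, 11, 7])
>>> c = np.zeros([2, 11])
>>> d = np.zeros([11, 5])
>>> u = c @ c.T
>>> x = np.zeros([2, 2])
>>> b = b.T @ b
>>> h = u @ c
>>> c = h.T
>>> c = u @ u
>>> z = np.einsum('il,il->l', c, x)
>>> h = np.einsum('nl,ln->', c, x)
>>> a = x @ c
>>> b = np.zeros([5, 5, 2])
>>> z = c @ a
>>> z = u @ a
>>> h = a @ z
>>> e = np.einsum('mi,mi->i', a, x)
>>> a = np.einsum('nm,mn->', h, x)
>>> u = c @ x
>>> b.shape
(5, 5, 2)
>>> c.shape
(2, 2)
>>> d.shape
(11, 5)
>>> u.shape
(2, 2)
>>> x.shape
(2, 2)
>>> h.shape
(2, 2)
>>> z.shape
(2, 2)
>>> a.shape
()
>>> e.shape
(2,)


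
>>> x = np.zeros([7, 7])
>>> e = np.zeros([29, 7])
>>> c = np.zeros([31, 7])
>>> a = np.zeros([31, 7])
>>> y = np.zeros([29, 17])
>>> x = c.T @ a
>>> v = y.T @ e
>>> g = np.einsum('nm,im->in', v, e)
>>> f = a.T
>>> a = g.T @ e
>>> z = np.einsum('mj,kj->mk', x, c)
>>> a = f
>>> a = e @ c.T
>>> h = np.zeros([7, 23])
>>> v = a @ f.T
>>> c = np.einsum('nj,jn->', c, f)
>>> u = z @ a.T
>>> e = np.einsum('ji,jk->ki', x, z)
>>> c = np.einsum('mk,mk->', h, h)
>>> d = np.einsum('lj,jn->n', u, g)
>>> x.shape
(7, 7)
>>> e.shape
(31, 7)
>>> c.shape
()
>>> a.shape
(29, 31)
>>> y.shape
(29, 17)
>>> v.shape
(29, 7)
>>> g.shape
(29, 17)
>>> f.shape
(7, 31)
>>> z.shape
(7, 31)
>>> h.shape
(7, 23)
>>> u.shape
(7, 29)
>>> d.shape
(17,)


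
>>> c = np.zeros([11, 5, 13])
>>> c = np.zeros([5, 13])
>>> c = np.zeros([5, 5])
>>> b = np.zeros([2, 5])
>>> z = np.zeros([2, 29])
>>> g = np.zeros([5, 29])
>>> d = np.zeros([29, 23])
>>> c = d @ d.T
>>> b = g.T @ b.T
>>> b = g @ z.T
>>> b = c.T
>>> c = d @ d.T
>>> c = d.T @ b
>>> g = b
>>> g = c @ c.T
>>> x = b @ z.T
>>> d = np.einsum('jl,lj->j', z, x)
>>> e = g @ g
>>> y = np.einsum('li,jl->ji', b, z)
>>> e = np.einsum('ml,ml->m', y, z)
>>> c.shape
(23, 29)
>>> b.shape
(29, 29)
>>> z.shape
(2, 29)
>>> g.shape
(23, 23)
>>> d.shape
(2,)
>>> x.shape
(29, 2)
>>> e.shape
(2,)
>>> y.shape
(2, 29)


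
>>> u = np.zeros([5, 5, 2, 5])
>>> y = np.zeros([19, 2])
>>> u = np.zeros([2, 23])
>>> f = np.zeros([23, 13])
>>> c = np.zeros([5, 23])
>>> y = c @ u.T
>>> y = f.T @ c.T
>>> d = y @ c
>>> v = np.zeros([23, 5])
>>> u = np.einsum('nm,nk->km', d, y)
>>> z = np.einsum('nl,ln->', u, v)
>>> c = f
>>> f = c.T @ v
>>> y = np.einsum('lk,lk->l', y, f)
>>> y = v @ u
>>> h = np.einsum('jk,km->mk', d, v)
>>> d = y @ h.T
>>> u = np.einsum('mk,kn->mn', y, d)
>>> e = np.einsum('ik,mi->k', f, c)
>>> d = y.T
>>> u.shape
(23, 5)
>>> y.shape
(23, 23)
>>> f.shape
(13, 5)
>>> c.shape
(23, 13)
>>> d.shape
(23, 23)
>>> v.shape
(23, 5)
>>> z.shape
()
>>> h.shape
(5, 23)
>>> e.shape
(5,)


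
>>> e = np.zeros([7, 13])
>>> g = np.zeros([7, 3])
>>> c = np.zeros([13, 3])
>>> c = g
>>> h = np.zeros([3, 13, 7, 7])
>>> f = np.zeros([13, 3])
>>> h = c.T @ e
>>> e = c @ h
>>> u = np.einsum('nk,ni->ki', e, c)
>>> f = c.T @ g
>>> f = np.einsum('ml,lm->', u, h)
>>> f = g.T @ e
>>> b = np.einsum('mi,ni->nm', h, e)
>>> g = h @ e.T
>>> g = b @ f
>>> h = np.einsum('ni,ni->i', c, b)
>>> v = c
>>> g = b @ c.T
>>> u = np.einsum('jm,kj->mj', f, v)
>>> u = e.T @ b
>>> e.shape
(7, 13)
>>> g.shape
(7, 7)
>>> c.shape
(7, 3)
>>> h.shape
(3,)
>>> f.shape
(3, 13)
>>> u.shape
(13, 3)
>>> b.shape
(7, 3)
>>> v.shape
(7, 3)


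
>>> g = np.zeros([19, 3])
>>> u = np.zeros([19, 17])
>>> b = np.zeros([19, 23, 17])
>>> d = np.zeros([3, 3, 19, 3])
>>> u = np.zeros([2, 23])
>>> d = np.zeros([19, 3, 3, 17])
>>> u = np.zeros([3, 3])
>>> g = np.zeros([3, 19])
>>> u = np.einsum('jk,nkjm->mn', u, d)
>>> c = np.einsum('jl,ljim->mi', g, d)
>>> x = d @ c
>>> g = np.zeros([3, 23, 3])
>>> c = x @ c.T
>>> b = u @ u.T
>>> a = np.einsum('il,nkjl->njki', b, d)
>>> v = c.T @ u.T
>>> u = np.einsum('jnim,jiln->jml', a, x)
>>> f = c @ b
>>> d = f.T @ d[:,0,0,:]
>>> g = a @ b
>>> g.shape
(19, 3, 3, 17)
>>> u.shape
(19, 17, 3)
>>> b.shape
(17, 17)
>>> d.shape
(17, 3, 3, 17)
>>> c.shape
(19, 3, 3, 17)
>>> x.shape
(19, 3, 3, 3)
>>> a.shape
(19, 3, 3, 17)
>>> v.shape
(17, 3, 3, 17)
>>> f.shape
(19, 3, 3, 17)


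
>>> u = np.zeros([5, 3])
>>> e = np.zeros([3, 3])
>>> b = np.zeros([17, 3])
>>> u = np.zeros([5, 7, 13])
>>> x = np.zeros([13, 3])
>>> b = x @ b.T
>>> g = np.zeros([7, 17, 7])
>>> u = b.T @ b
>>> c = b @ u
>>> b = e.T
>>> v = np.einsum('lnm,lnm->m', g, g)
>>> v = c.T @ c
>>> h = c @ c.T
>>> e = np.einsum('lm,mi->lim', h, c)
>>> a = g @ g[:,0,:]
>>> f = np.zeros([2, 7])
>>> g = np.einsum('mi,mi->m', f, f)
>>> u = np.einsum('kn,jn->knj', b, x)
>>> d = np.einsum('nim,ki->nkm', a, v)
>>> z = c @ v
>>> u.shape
(3, 3, 13)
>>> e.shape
(13, 17, 13)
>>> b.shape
(3, 3)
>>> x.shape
(13, 3)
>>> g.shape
(2,)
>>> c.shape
(13, 17)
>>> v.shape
(17, 17)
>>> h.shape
(13, 13)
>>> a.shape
(7, 17, 7)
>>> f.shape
(2, 7)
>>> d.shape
(7, 17, 7)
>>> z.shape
(13, 17)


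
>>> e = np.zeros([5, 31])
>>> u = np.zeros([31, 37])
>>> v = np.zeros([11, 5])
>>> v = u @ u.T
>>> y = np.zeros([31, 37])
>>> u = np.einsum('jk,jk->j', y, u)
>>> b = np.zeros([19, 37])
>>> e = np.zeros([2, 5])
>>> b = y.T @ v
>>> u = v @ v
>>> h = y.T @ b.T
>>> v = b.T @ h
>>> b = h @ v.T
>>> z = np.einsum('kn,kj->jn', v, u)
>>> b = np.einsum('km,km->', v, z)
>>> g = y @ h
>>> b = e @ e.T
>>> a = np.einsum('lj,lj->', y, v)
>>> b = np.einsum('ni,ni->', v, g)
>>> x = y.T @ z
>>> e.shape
(2, 5)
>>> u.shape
(31, 31)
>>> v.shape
(31, 37)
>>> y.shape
(31, 37)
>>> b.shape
()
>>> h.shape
(37, 37)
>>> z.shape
(31, 37)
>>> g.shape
(31, 37)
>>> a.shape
()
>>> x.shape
(37, 37)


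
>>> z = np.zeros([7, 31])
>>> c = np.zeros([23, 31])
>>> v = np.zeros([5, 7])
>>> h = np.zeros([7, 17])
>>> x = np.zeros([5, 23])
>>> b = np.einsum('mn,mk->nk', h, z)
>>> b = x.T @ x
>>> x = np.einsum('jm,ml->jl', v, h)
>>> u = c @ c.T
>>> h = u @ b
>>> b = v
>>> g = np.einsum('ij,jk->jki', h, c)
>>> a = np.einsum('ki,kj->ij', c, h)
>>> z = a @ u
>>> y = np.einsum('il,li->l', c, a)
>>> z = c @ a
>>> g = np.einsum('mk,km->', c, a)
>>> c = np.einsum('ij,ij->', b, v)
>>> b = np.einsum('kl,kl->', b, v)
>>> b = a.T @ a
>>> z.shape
(23, 23)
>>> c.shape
()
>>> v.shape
(5, 7)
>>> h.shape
(23, 23)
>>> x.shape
(5, 17)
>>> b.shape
(23, 23)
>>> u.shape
(23, 23)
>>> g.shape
()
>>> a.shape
(31, 23)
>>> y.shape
(31,)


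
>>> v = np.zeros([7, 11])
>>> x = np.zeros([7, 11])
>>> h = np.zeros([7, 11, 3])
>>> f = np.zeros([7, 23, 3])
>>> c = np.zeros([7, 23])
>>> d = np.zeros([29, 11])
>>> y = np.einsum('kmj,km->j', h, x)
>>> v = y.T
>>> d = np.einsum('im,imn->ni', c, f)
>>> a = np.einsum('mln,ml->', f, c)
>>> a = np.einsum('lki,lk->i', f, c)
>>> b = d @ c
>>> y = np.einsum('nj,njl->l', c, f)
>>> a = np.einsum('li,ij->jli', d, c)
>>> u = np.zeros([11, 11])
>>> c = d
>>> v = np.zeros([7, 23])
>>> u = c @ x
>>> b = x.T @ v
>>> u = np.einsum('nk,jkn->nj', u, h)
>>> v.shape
(7, 23)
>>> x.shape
(7, 11)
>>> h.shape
(7, 11, 3)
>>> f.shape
(7, 23, 3)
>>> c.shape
(3, 7)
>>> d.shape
(3, 7)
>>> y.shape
(3,)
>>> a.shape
(23, 3, 7)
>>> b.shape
(11, 23)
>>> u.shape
(3, 7)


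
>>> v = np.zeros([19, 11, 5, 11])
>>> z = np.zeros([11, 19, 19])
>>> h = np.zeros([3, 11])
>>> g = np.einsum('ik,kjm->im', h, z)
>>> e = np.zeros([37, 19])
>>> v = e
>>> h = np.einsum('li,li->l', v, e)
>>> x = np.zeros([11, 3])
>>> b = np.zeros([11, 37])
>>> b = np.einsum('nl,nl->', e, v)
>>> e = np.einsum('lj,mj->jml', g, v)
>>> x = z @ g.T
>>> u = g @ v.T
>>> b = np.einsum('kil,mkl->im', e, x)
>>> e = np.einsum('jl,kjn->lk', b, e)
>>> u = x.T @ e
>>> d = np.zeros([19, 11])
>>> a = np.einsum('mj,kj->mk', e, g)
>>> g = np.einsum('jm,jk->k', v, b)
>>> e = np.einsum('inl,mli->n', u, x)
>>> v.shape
(37, 19)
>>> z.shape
(11, 19, 19)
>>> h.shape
(37,)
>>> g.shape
(11,)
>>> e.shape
(19,)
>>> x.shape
(11, 19, 3)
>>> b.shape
(37, 11)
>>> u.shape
(3, 19, 19)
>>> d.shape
(19, 11)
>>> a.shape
(11, 3)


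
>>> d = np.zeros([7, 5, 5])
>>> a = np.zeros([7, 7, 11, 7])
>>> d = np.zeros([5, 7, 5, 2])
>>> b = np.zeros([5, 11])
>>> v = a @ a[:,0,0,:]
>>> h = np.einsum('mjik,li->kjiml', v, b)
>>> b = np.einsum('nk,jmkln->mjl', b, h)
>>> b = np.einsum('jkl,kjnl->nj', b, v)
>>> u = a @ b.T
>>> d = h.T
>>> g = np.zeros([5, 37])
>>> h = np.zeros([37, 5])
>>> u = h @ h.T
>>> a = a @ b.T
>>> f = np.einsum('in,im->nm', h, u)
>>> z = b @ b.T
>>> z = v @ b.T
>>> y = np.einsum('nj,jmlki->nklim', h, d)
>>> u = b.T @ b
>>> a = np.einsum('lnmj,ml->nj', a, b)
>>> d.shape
(5, 7, 11, 7, 7)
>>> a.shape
(7, 11)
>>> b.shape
(11, 7)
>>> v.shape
(7, 7, 11, 7)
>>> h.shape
(37, 5)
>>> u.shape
(7, 7)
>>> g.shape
(5, 37)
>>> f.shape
(5, 37)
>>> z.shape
(7, 7, 11, 11)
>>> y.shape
(37, 7, 11, 7, 7)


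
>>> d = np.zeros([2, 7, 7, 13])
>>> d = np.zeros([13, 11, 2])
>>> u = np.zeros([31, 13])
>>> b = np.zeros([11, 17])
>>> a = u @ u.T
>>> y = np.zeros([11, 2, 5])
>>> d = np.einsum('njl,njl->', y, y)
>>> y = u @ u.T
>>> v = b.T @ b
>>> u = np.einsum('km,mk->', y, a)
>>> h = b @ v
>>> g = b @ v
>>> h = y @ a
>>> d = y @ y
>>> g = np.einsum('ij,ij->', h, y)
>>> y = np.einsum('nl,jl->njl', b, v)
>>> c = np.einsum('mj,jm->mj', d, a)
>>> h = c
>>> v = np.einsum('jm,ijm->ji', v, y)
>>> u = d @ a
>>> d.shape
(31, 31)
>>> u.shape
(31, 31)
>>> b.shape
(11, 17)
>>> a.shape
(31, 31)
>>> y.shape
(11, 17, 17)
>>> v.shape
(17, 11)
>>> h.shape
(31, 31)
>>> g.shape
()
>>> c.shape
(31, 31)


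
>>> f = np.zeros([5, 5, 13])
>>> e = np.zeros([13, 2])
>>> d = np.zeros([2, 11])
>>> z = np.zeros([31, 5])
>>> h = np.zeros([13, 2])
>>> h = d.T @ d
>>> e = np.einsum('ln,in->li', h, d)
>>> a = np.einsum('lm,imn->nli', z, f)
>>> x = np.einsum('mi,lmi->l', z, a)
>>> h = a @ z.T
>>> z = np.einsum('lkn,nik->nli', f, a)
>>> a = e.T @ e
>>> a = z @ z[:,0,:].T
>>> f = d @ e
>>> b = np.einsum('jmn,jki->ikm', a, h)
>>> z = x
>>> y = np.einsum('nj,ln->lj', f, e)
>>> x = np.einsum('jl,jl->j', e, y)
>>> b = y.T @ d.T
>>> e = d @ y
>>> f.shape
(2, 2)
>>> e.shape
(2, 2)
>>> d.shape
(2, 11)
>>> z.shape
(13,)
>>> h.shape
(13, 31, 31)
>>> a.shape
(13, 5, 13)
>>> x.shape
(11,)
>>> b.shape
(2, 2)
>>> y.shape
(11, 2)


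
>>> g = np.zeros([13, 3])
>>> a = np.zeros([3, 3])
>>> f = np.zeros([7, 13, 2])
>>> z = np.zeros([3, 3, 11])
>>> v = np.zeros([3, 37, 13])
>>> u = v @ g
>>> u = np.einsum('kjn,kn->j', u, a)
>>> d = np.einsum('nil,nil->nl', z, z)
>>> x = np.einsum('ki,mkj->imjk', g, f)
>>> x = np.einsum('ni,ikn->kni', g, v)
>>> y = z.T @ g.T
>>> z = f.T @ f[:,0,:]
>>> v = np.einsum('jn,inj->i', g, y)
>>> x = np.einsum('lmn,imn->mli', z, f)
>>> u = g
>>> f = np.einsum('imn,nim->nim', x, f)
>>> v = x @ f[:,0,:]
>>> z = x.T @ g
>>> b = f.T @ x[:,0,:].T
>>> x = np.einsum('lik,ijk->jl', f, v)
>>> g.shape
(13, 3)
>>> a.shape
(3, 3)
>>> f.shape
(7, 13, 2)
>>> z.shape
(7, 2, 3)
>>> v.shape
(13, 2, 2)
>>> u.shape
(13, 3)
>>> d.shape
(3, 11)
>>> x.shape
(2, 7)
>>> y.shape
(11, 3, 13)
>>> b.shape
(2, 13, 13)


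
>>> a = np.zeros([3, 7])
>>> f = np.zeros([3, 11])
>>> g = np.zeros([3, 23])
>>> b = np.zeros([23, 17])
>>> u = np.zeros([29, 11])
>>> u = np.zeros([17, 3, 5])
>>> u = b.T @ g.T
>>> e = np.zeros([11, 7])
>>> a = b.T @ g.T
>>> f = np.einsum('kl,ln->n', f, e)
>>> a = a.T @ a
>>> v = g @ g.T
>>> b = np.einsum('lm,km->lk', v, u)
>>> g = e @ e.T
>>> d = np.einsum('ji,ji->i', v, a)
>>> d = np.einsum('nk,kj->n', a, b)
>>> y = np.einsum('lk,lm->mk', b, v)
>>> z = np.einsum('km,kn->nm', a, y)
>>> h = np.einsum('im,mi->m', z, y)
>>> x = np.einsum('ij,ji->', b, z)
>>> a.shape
(3, 3)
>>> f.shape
(7,)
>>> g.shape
(11, 11)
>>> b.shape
(3, 17)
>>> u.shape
(17, 3)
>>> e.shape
(11, 7)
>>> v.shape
(3, 3)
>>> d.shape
(3,)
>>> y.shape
(3, 17)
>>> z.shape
(17, 3)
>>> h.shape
(3,)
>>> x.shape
()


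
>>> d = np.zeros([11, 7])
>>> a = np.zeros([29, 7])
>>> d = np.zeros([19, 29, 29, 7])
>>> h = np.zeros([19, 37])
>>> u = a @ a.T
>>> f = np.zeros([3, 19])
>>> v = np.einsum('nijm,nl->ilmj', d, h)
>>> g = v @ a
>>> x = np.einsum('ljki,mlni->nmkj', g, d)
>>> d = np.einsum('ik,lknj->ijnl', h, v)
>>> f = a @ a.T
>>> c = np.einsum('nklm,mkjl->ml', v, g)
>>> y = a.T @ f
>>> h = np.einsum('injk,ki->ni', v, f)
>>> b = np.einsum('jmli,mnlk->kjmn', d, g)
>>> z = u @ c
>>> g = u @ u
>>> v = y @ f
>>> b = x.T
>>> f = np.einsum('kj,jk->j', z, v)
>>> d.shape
(19, 29, 7, 29)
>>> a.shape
(29, 7)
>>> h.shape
(37, 29)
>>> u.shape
(29, 29)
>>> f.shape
(7,)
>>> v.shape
(7, 29)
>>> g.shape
(29, 29)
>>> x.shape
(29, 19, 7, 37)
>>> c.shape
(29, 7)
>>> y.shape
(7, 29)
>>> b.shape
(37, 7, 19, 29)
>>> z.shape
(29, 7)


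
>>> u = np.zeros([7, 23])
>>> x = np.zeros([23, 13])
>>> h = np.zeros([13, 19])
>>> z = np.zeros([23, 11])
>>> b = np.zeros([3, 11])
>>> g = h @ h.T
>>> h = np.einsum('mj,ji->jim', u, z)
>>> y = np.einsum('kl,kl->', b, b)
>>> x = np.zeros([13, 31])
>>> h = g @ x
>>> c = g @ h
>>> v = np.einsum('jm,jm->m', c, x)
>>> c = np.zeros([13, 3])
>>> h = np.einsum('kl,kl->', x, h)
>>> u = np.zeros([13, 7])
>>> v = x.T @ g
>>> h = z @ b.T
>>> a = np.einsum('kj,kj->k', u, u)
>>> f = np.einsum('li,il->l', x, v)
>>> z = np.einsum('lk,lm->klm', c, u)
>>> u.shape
(13, 7)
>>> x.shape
(13, 31)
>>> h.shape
(23, 3)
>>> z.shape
(3, 13, 7)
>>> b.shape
(3, 11)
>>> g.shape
(13, 13)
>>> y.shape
()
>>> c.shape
(13, 3)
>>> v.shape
(31, 13)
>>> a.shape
(13,)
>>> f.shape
(13,)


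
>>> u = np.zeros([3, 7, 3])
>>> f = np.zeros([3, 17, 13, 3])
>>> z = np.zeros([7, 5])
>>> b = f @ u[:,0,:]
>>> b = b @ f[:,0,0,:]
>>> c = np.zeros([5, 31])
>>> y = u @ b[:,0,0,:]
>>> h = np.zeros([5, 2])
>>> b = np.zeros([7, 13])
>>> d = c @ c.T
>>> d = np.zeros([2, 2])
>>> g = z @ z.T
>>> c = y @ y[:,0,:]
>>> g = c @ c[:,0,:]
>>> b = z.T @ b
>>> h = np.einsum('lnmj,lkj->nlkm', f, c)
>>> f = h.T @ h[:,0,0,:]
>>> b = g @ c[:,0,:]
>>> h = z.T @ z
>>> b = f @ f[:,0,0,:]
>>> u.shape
(3, 7, 3)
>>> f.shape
(13, 7, 3, 13)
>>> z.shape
(7, 5)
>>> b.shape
(13, 7, 3, 13)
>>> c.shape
(3, 7, 3)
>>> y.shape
(3, 7, 3)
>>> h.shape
(5, 5)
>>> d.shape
(2, 2)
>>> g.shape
(3, 7, 3)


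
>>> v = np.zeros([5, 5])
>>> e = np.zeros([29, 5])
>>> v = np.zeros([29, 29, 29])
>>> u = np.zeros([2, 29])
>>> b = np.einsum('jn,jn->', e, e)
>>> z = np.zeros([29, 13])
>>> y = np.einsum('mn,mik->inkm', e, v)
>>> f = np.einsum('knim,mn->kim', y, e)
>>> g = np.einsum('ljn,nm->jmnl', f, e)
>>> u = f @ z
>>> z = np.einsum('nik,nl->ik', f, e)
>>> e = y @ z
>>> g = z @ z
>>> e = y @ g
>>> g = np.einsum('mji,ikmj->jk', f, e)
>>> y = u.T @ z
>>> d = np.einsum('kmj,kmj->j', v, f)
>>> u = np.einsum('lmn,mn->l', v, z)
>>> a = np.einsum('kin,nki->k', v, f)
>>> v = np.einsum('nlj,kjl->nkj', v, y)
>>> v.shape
(29, 13, 29)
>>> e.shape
(29, 5, 29, 29)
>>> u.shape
(29,)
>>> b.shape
()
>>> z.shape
(29, 29)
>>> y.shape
(13, 29, 29)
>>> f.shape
(29, 29, 29)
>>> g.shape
(29, 5)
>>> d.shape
(29,)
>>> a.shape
(29,)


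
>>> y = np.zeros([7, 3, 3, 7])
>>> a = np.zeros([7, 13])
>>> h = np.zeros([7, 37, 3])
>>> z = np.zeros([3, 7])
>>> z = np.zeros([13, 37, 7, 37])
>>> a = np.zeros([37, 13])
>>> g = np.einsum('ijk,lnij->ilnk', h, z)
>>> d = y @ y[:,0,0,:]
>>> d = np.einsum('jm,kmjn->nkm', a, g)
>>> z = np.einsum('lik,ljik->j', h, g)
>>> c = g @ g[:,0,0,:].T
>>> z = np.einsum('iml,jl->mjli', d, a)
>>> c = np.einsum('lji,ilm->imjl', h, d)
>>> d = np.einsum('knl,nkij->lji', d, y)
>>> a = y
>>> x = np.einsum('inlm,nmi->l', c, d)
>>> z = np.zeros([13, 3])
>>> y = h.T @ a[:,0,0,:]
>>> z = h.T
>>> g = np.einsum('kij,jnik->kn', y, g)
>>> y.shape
(3, 37, 7)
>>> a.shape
(7, 3, 3, 7)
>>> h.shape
(7, 37, 3)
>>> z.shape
(3, 37, 7)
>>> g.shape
(3, 13)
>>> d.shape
(13, 7, 3)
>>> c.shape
(3, 13, 37, 7)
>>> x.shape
(37,)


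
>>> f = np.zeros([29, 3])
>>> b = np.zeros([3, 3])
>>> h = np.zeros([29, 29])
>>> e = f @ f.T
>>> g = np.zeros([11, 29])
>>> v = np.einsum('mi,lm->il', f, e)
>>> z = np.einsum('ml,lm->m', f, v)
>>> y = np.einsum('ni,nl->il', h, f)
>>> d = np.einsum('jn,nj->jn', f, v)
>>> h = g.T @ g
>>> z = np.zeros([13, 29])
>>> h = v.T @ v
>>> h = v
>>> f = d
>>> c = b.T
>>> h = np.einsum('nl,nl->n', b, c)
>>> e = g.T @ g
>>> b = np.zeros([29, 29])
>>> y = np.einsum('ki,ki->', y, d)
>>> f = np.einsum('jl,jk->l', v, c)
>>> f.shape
(29,)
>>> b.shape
(29, 29)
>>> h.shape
(3,)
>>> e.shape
(29, 29)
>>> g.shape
(11, 29)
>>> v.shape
(3, 29)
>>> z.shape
(13, 29)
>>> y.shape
()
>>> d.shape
(29, 3)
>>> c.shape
(3, 3)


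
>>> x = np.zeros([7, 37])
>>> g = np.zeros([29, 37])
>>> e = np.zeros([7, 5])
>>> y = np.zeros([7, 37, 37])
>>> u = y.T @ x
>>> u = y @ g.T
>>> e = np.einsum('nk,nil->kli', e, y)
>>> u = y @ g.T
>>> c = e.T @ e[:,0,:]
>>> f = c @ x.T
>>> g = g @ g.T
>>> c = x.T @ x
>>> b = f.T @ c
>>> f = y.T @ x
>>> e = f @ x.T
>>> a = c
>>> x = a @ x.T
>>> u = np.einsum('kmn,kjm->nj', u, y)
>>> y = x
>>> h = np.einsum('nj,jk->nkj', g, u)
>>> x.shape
(37, 7)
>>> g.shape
(29, 29)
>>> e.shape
(37, 37, 7)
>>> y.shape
(37, 7)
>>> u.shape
(29, 37)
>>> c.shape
(37, 37)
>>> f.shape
(37, 37, 37)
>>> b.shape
(7, 37, 37)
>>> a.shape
(37, 37)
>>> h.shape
(29, 37, 29)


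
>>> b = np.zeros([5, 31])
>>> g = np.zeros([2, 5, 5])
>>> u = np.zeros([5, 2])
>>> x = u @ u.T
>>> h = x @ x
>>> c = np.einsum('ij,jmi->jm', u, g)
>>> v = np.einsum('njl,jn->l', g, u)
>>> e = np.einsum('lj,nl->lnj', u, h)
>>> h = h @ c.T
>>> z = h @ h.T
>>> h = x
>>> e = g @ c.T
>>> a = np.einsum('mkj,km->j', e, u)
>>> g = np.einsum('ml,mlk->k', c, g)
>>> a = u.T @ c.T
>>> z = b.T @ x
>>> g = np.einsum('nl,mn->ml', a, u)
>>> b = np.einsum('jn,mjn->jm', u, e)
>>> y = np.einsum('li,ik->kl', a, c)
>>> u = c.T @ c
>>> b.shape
(5, 2)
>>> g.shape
(5, 2)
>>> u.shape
(5, 5)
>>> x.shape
(5, 5)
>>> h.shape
(5, 5)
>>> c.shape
(2, 5)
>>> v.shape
(5,)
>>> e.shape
(2, 5, 2)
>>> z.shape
(31, 5)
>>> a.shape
(2, 2)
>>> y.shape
(5, 2)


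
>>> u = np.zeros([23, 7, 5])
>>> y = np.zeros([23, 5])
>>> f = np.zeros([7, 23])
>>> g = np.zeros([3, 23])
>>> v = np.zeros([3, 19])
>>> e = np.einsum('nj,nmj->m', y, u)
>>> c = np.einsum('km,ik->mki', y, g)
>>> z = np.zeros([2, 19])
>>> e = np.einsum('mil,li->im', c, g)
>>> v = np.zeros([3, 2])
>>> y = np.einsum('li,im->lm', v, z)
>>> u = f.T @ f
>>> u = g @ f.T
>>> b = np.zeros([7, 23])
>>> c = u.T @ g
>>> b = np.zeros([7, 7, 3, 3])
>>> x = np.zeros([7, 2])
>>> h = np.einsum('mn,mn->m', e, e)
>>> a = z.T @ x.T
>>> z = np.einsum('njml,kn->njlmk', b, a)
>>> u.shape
(3, 7)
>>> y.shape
(3, 19)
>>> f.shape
(7, 23)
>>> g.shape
(3, 23)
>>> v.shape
(3, 2)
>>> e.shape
(23, 5)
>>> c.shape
(7, 23)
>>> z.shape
(7, 7, 3, 3, 19)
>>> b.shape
(7, 7, 3, 3)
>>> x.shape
(7, 2)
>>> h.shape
(23,)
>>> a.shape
(19, 7)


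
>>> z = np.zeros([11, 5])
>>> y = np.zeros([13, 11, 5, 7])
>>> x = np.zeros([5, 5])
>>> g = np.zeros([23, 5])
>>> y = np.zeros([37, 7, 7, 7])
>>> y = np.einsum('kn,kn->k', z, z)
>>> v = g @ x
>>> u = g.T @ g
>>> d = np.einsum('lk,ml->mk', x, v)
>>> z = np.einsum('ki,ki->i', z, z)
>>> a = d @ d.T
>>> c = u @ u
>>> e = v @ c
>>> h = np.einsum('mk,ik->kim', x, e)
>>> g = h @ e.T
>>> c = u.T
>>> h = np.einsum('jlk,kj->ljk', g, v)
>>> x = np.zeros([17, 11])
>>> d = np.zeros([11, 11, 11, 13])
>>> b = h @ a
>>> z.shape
(5,)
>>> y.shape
(11,)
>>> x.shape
(17, 11)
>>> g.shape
(5, 23, 23)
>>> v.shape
(23, 5)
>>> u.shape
(5, 5)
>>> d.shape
(11, 11, 11, 13)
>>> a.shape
(23, 23)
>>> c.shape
(5, 5)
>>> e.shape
(23, 5)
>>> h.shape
(23, 5, 23)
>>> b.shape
(23, 5, 23)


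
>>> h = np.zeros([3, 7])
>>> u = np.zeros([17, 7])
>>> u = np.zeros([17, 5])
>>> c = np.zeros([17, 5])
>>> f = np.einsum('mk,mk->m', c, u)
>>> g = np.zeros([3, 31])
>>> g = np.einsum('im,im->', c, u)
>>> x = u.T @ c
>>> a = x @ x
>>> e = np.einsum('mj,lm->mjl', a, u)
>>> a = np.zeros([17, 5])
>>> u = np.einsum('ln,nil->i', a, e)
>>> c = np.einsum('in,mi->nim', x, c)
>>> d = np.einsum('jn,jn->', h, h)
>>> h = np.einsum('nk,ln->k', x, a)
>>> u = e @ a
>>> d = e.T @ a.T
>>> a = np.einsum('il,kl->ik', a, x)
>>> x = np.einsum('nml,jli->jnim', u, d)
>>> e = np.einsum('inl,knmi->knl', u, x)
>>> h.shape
(5,)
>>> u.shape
(5, 5, 5)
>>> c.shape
(5, 5, 17)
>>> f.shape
(17,)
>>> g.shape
()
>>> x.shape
(17, 5, 17, 5)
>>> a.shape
(17, 5)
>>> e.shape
(17, 5, 5)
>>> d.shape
(17, 5, 17)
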